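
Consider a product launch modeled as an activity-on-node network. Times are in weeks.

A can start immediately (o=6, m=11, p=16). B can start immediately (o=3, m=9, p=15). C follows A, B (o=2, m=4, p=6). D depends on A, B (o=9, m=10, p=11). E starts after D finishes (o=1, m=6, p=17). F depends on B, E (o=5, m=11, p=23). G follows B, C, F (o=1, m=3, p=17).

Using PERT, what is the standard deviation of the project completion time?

te_A = (6 + 4·11 + 16)/6 = 66/6 = 11; σ²_A = ((16−6)/6)² = 2.778
te_B = (3 + 4·9 + 15)/6 = 54/6 = 9; σ²_B = ((15−3)/6)² = 4.000
te_C = (2 + 4·4 + 6)/6 = 24/6 = 4; σ²_C = ((6−2)/6)² = 0.444
te_D = (9 + 4·10 + 11)/6 = 60/6 = 10; σ²_D = ((11−9)/6)² = 0.111
te_E = (1 + 4·6 + 17)/6 = 42/6 = 7; σ²_E = ((17−1)/6)² = 7.111
te_F = (5 + 4·11 + 23)/6 = 72/6 = 12; σ²_F = ((23−5)/6)² = 9.000
te_G = (1 + 4·3 + 17)/6 = 30/6 = 5; σ²_G = ((17−1)/6)² = 7.111

Forward pass:
ES_A = 0; EF_A = 11
ES_B = 0; EF_B = 9
ES_C = max(EF_A=11, EF_B=9) = 11; EF_C = 11+4 = 15
ES_D = max(EF_A=11, EF_B=9) = 11; EF_D = 11+10 = 21
ES_E = 21; EF_E = 21+7 = 28
ES_F = max(EF_B=9, EF_E=28) = 28; EF_F = 28+12 = 40
ES_G = max(EF_B=9, EF_C=15, EF_F=40) = 40; EF_G = 40+5 = 45
Expected project duration μ = 45 weeks. Critical path: A → D → E → F → G.

Variance along critical path = 2.778 + 0.111 + 7.111 + 9.000 + 7.111 = 26.111
σ = √26.111 = 5.110 weeks

5.11 weeks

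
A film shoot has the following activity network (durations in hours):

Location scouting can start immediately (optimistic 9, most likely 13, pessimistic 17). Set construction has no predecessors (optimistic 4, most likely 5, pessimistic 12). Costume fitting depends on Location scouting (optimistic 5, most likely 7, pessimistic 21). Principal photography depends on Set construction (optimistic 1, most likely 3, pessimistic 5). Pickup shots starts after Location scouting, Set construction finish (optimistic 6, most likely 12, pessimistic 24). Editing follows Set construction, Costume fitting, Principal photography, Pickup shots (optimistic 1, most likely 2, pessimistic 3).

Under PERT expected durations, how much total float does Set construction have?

7 hours

te_Location scouting = (9 + 4·13 + 17)/6 = 78/6 = 13
te_Set construction = (4 + 4·5 + 12)/6 = 36/6 = 6
te_Costume fitting = (5 + 4·7 + 21)/6 = 54/6 = 9
te_Principal photography = (1 + 4·3 + 5)/6 = 18/6 = 3
te_Pickup shots = (6 + 4·12 + 24)/6 = 78/6 = 13
te_Editing = (1 + 4·2 + 3)/6 = 12/6 = 2

Forward pass:
ES_Location scouting = 0; EF_Location scouting = 13
ES_Set construction = 0; EF_Set construction = 6
ES_Costume fitting = 13; EF_Costume fitting = 13+9 = 22
ES_Principal photography = 6; EF_Principal photography = 6+3 = 9
ES_Pickup shots = max(EF_Location scouting=13, EF_Set construction=6) = 13; EF_Pickup shots = 13+13 = 26
ES_Editing = max(EF_Set construction=6, EF_Costume fitting=22, EF_Principal photography=9, EF_Pickup shots=26) = 26; EF_Editing = 26+2 = 28
Expected project duration μ = 28 hours. Critical path: Location scouting → Pickup shots → Editing.

Backward pass:
LF_Editing = 28; LS_Editing = 28−2 = 26
LF_Pickup shots = LS_Editing = 26; LS_Pickup shots = 26−13 = 13
LF_Principal photography = LS_Editing = 26; LS_Principal photography = 26−3 = 23
LF_Costume fitting = LS_Editing = 26; LS_Costume fitting = 26−9 = 17
LF_Set construction = min(LS_Principal photography=23, LS_Pickup shots=13, LS_Editing=26) = 13; LS_Set construction = 13−6 = 7
LF_Location scouting = min(LS_Costume fitting=17, LS_Pickup shots=13) = 13; LS_Location scouting = 13−13 = 0
Slack_Set construction = LS_Set construction − ES_Set construction = 7 − 0 = 7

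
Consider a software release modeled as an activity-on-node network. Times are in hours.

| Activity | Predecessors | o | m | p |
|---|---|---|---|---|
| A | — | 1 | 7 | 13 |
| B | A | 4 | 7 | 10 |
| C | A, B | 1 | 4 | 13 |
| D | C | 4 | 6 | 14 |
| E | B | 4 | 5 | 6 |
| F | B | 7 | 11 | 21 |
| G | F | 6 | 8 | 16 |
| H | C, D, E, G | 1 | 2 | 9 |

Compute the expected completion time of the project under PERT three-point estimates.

te_A = (1 + 4·7 + 13)/6 = 42/6 = 7
te_B = (4 + 4·7 + 10)/6 = 42/6 = 7
te_C = (1 + 4·4 + 13)/6 = 30/6 = 5
te_D = (4 + 4·6 + 14)/6 = 42/6 = 7
te_E = (4 + 4·5 + 6)/6 = 30/6 = 5
te_F = (7 + 4·11 + 21)/6 = 72/6 = 12
te_G = (6 + 4·8 + 16)/6 = 54/6 = 9
te_H = (1 + 4·2 + 9)/6 = 18/6 = 3

Forward pass:
ES_A = 0; EF_A = 7
ES_B = 7; EF_B = 7+7 = 14
ES_C = max(EF_A=7, EF_B=14) = 14; EF_C = 14+5 = 19
ES_D = 19; EF_D = 19+7 = 26
ES_E = 14; EF_E = 14+5 = 19
ES_F = 14; EF_F = 14+12 = 26
ES_G = 26; EF_G = 26+9 = 35
ES_H = max(EF_C=19, EF_D=26, EF_E=19, EF_G=35) = 35; EF_H = 35+3 = 38
Expected project duration μ = 38 hours. Critical path: A → B → F → G → H.

38 hours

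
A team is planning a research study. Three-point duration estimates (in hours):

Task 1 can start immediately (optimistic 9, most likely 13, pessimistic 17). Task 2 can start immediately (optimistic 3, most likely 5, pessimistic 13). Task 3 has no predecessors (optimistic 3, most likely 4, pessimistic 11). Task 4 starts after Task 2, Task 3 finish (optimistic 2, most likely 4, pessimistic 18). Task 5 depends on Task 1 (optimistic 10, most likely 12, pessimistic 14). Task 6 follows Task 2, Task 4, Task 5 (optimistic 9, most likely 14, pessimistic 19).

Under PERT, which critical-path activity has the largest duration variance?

Task 6

te_Task 1 = (9 + 4·13 + 17)/6 = 78/6 = 13; σ²_Task 1 = ((17−9)/6)² = 1.778
te_Task 2 = (3 + 4·5 + 13)/6 = 36/6 = 6; σ²_Task 2 = ((13−3)/6)² = 2.778
te_Task 3 = (3 + 4·4 + 11)/6 = 30/6 = 5; σ²_Task 3 = ((11−3)/6)² = 1.778
te_Task 4 = (2 + 4·4 + 18)/6 = 36/6 = 6; σ²_Task 4 = ((18−2)/6)² = 7.111
te_Task 5 = (10 + 4·12 + 14)/6 = 72/6 = 12; σ²_Task 5 = ((14−10)/6)² = 0.444
te_Task 6 = (9 + 4·14 + 19)/6 = 84/6 = 14; σ²_Task 6 = ((19−9)/6)² = 2.778

Forward pass:
ES_Task 1 = 0; EF_Task 1 = 13
ES_Task 2 = 0; EF_Task 2 = 6
ES_Task 3 = 0; EF_Task 3 = 5
ES_Task 4 = max(EF_Task 2=6, EF_Task 3=5) = 6; EF_Task 4 = 6+6 = 12
ES_Task 5 = 13; EF_Task 5 = 13+12 = 25
ES_Task 6 = max(EF_Task 2=6, EF_Task 4=12, EF_Task 5=25) = 25; EF_Task 6 = 25+14 = 39
Expected project duration μ = 39 hours. Critical path: Task 1 → Task 5 → Task 6.

Variances on critical path: σ²_Task 1=1.778, σ²_Task 5=0.444, σ²_Task 6=2.778.
Largest is σ²_Task 6 = 2.778.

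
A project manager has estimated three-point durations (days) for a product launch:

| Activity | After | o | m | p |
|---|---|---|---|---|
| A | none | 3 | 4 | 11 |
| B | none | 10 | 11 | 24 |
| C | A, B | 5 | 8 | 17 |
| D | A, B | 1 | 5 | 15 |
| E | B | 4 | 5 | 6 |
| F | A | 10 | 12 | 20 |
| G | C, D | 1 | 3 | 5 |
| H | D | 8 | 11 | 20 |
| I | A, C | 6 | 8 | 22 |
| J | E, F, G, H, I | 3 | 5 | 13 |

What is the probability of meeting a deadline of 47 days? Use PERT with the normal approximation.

te_A = (3 + 4·4 + 11)/6 = 30/6 = 5; σ²_A = ((11−3)/6)² = 1.778
te_B = (10 + 4·11 + 24)/6 = 78/6 = 13; σ²_B = ((24−10)/6)² = 5.444
te_C = (5 + 4·8 + 17)/6 = 54/6 = 9; σ²_C = ((17−5)/6)² = 4.000
te_D = (1 + 4·5 + 15)/6 = 36/6 = 6; σ²_D = ((15−1)/6)² = 5.444
te_E = (4 + 4·5 + 6)/6 = 30/6 = 5; σ²_E = ((6−4)/6)² = 0.111
te_F = (10 + 4·12 + 20)/6 = 78/6 = 13; σ²_F = ((20−10)/6)² = 2.778
te_G = (1 + 4·3 + 5)/6 = 18/6 = 3; σ²_G = ((5−1)/6)² = 0.444
te_H = (8 + 4·11 + 20)/6 = 72/6 = 12; σ²_H = ((20−8)/6)² = 4.000
te_I = (6 + 4·8 + 22)/6 = 60/6 = 10; σ²_I = ((22−6)/6)² = 7.111
te_J = (3 + 4·5 + 13)/6 = 36/6 = 6; σ²_J = ((13−3)/6)² = 2.778

Forward pass:
ES_A = 0; EF_A = 5
ES_B = 0; EF_B = 13
ES_C = max(EF_A=5, EF_B=13) = 13; EF_C = 13+9 = 22
ES_D = max(EF_A=5, EF_B=13) = 13; EF_D = 13+6 = 19
ES_E = 13; EF_E = 13+5 = 18
ES_F = 5; EF_F = 5+13 = 18
ES_G = max(EF_C=22, EF_D=19) = 22; EF_G = 22+3 = 25
ES_H = 19; EF_H = 19+12 = 31
ES_I = max(EF_A=5, EF_C=22) = 22; EF_I = 22+10 = 32
ES_J = max(EF_E=18, EF_F=18, EF_G=25, EF_H=31, EF_I=32) = 32; EF_J = 32+6 = 38
Expected project duration μ = 38 days. Critical path: B → C → I → J.

Variance along critical path = 5.444 + 4.000 + 7.111 + 2.778 = 19.333; σ = √19.333 = 4.397 days.
Z = (47 − 38) / 4.397 = 2.047
P(T ≤ 47) = Φ(2.047) ≈ 0.980

0.980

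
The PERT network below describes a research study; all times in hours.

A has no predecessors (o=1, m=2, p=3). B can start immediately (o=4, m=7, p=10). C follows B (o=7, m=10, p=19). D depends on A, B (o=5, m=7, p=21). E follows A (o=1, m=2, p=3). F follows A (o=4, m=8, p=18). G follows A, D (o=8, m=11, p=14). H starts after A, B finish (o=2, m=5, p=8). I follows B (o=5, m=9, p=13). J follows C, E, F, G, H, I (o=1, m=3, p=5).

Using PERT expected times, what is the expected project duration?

te_A = (1 + 4·2 + 3)/6 = 12/6 = 2
te_B = (4 + 4·7 + 10)/6 = 42/6 = 7
te_C = (7 + 4·10 + 19)/6 = 66/6 = 11
te_D = (5 + 4·7 + 21)/6 = 54/6 = 9
te_E = (1 + 4·2 + 3)/6 = 12/6 = 2
te_F = (4 + 4·8 + 18)/6 = 54/6 = 9
te_G = (8 + 4·11 + 14)/6 = 66/6 = 11
te_H = (2 + 4·5 + 8)/6 = 30/6 = 5
te_I = (5 + 4·9 + 13)/6 = 54/6 = 9
te_J = (1 + 4·3 + 5)/6 = 18/6 = 3

Forward pass:
ES_A = 0; EF_A = 2
ES_B = 0; EF_B = 7
ES_C = 7; EF_C = 7+11 = 18
ES_D = max(EF_A=2, EF_B=7) = 7; EF_D = 7+9 = 16
ES_E = 2; EF_E = 2+2 = 4
ES_F = 2; EF_F = 2+9 = 11
ES_G = max(EF_A=2, EF_D=16) = 16; EF_G = 16+11 = 27
ES_H = max(EF_A=2, EF_B=7) = 7; EF_H = 7+5 = 12
ES_I = 7; EF_I = 7+9 = 16
ES_J = max(EF_C=18, EF_E=4, EF_F=11, EF_G=27, EF_H=12, EF_I=16) = 27; EF_J = 27+3 = 30
Expected project duration μ = 30 hours. Critical path: B → D → G → J.

30 hours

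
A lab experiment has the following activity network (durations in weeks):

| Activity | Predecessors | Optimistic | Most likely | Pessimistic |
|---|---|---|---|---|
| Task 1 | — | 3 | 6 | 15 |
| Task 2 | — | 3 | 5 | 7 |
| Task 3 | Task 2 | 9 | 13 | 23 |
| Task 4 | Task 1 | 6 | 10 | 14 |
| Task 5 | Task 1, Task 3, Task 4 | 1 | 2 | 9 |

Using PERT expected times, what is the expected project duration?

22 weeks

te_Task 1 = (3 + 4·6 + 15)/6 = 42/6 = 7
te_Task 2 = (3 + 4·5 + 7)/6 = 30/6 = 5
te_Task 3 = (9 + 4·13 + 23)/6 = 84/6 = 14
te_Task 4 = (6 + 4·10 + 14)/6 = 60/6 = 10
te_Task 5 = (1 + 4·2 + 9)/6 = 18/6 = 3

Forward pass:
ES_Task 1 = 0; EF_Task 1 = 7
ES_Task 2 = 0; EF_Task 2 = 5
ES_Task 3 = 5; EF_Task 3 = 5+14 = 19
ES_Task 4 = 7; EF_Task 4 = 7+10 = 17
ES_Task 5 = max(EF_Task 1=7, EF_Task 3=19, EF_Task 4=17) = 19; EF_Task 5 = 19+3 = 22
Expected project duration μ = 22 weeks. Critical path: Task 2 → Task 3 → Task 5.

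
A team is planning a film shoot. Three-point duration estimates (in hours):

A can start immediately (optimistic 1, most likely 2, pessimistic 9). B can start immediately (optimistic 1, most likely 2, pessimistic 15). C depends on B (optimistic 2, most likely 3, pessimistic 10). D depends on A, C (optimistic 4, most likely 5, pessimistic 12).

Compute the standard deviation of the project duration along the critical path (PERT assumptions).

3.00 hours

te_A = (1 + 4·2 + 9)/6 = 18/6 = 3; σ²_A = ((9−1)/6)² = 1.778
te_B = (1 + 4·2 + 15)/6 = 24/6 = 4; σ²_B = ((15−1)/6)² = 5.444
te_C = (2 + 4·3 + 10)/6 = 24/6 = 4; σ²_C = ((10−2)/6)² = 1.778
te_D = (4 + 4·5 + 12)/6 = 36/6 = 6; σ²_D = ((12−4)/6)² = 1.778

Forward pass:
ES_A = 0; EF_A = 3
ES_B = 0; EF_B = 4
ES_C = 4; EF_C = 4+4 = 8
ES_D = max(EF_A=3, EF_C=8) = 8; EF_D = 8+6 = 14
Expected project duration μ = 14 hours. Critical path: B → C → D.

Variance along critical path = 5.444 + 1.778 + 1.778 = 9.000
σ = √9.000 = 3.000 hours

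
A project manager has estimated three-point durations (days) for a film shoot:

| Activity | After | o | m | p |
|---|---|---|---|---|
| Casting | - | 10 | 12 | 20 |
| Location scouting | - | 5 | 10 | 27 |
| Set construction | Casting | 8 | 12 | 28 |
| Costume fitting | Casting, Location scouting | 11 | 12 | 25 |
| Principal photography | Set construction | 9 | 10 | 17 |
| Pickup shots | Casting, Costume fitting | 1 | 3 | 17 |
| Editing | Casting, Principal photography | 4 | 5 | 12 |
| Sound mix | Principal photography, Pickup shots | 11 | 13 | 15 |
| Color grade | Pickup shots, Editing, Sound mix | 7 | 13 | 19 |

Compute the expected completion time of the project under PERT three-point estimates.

te_Casting = (10 + 4·12 + 20)/6 = 78/6 = 13
te_Location scouting = (5 + 4·10 + 27)/6 = 72/6 = 12
te_Set construction = (8 + 4·12 + 28)/6 = 84/6 = 14
te_Costume fitting = (11 + 4·12 + 25)/6 = 84/6 = 14
te_Principal photography = (9 + 4·10 + 17)/6 = 66/6 = 11
te_Pickup shots = (1 + 4·3 + 17)/6 = 30/6 = 5
te_Editing = (4 + 4·5 + 12)/6 = 36/6 = 6
te_Sound mix = (11 + 4·13 + 15)/6 = 78/6 = 13
te_Color grade = (7 + 4·13 + 19)/6 = 78/6 = 13

Forward pass:
ES_Casting = 0; EF_Casting = 13
ES_Location scouting = 0; EF_Location scouting = 12
ES_Set construction = 13; EF_Set construction = 13+14 = 27
ES_Costume fitting = max(EF_Casting=13, EF_Location scouting=12) = 13; EF_Costume fitting = 13+14 = 27
ES_Principal photography = 27; EF_Principal photography = 27+11 = 38
ES_Pickup shots = max(EF_Casting=13, EF_Costume fitting=27) = 27; EF_Pickup shots = 27+5 = 32
ES_Editing = max(EF_Casting=13, EF_Principal photography=38) = 38; EF_Editing = 38+6 = 44
ES_Sound mix = max(EF_Principal photography=38, EF_Pickup shots=32) = 38; EF_Sound mix = 38+13 = 51
ES_Color grade = max(EF_Pickup shots=32, EF_Editing=44, EF_Sound mix=51) = 51; EF_Color grade = 51+13 = 64
Expected project duration μ = 64 days. Critical path: Casting → Set construction → Principal photography → Sound mix → Color grade.

64 days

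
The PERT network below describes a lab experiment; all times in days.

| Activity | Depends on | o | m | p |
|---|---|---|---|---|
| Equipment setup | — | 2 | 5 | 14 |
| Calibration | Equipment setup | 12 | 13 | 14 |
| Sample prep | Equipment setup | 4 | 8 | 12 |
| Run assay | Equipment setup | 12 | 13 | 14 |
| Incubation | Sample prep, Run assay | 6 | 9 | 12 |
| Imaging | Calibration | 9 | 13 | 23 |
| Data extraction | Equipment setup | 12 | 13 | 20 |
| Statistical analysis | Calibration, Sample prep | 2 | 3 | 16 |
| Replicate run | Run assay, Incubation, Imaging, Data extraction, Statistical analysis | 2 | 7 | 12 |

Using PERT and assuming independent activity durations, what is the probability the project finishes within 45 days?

te_Equipment setup = (2 + 4·5 + 14)/6 = 36/6 = 6; σ²_Equipment setup = ((14−2)/6)² = 4.000
te_Calibration = (12 + 4·13 + 14)/6 = 78/6 = 13; σ²_Calibration = ((14−12)/6)² = 0.111
te_Sample prep = (4 + 4·8 + 12)/6 = 48/6 = 8; σ²_Sample prep = ((12−4)/6)² = 1.778
te_Run assay = (12 + 4·13 + 14)/6 = 78/6 = 13; σ²_Run assay = ((14−12)/6)² = 0.111
te_Incubation = (6 + 4·9 + 12)/6 = 54/6 = 9; σ²_Incubation = ((12−6)/6)² = 1.000
te_Imaging = (9 + 4·13 + 23)/6 = 84/6 = 14; σ²_Imaging = ((23−9)/6)² = 5.444
te_Data extraction = (12 + 4·13 + 20)/6 = 84/6 = 14; σ²_Data extraction = ((20−12)/6)² = 1.778
te_Statistical analysis = (2 + 4·3 + 16)/6 = 30/6 = 5; σ²_Statistical analysis = ((16−2)/6)² = 5.444
te_Replicate run = (2 + 4·7 + 12)/6 = 42/6 = 7; σ²_Replicate run = ((12−2)/6)² = 2.778

Forward pass:
ES_Equipment setup = 0; EF_Equipment setup = 6
ES_Calibration = 6; EF_Calibration = 6+13 = 19
ES_Sample prep = 6; EF_Sample prep = 6+8 = 14
ES_Run assay = 6; EF_Run assay = 6+13 = 19
ES_Incubation = max(EF_Sample prep=14, EF_Run assay=19) = 19; EF_Incubation = 19+9 = 28
ES_Imaging = 19; EF_Imaging = 19+14 = 33
ES_Data extraction = 6; EF_Data extraction = 6+14 = 20
ES_Statistical analysis = max(EF_Calibration=19, EF_Sample prep=14) = 19; EF_Statistical analysis = 19+5 = 24
ES_Replicate run = max(EF_Run assay=19, EF_Incubation=28, EF_Imaging=33, EF_Data extraction=20, EF_Statistical analysis=24) = 33; EF_Replicate run = 33+7 = 40
Expected project duration μ = 40 days. Critical path: Equipment setup → Calibration → Imaging → Replicate run.

Variance along critical path = 4.000 + 0.111 + 5.444 + 2.778 = 12.333; σ = √12.333 = 3.512 days.
Z = (45 − 40) / 3.512 = 1.424
P(T ≤ 45) = Φ(1.424) ≈ 0.923

0.923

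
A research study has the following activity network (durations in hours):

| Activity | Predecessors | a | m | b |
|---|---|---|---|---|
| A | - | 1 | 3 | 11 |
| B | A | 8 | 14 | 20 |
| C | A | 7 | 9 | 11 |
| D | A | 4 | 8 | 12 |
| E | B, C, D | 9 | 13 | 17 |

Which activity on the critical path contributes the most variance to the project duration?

te_A = (1 + 4·3 + 11)/6 = 24/6 = 4; σ²_A = ((11−1)/6)² = 2.778
te_B = (8 + 4·14 + 20)/6 = 84/6 = 14; σ²_B = ((20−8)/6)² = 4.000
te_C = (7 + 4·9 + 11)/6 = 54/6 = 9; σ²_C = ((11−7)/6)² = 0.444
te_D = (4 + 4·8 + 12)/6 = 48/6 = 8; σ²_D = ((12−4)/6)² = 1.778
te_E = (9 + 4·13 + 17)/6 = 78/6 = 13; σ²_E = ((17−9)/6)² = 1.778

Forward pass:
ES_A = 0; EF_A = 4
ES_B = 4; EF_B = 4+14 = 18
ES_C = 4; EF_C = 4+9 = 13
ES_D = 4; EF_D = 4+8 = 12
ES_E = max(EF_B=18, EF_C=13, EF_D=12) = 18; EF_E = 18+13 = 31
Expected project duration μ = 31 hours. Critical path: A → B → E.

Variances on critical path: σ²_A=2.778, σ²_B=4.000, σ²_E=1.778.
Largest is σ²_B = 4.000.

B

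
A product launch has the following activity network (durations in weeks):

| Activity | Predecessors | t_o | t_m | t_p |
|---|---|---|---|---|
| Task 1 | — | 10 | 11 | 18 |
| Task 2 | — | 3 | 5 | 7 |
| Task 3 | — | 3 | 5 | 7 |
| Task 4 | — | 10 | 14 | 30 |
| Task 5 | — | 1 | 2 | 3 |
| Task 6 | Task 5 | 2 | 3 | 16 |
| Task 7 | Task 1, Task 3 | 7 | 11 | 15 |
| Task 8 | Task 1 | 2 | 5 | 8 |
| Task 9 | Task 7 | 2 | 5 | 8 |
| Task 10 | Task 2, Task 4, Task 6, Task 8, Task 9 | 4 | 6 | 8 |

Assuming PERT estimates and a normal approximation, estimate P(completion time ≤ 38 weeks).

te_Task 1 = (10 + 4·11 + 18)/6 = 72/6 = 12; σ²_Task 1 = ((18−10)/6)² = 1.778
te_Task 2 = (3 + 4·5 + 7)/6 = 30/6 = 5; σ²_Task 2 = ((7−3)/6)² = 0.444
te_Task 3 = (3 + 4·5 + 7)/6 = 30/6 = 5; σ²_Task 3 = ((7−3)/6)² = 0.444
te_Task 4 = (10 + 4·14 + 30)/6 = 96/6 = 16; σ²_Task 4 = ((30−10)/6)² = 11.111
te_Task 5 = (1 + 4·2 + 3)/6 = 12/6 = 2; σ²_Task 5 = ((3−1)/6)² = 0.111
te_Task 6 = (2 + 4·3 + 16)/6 = 30/6 = 5; σ²_Task 6 = ((16−2)/6)² = 5.444
te_Task 7 = (7 + 4·11 + 15)/6 = 66/6 = 11; σ²_Task 7 = ((15−7)/6)² = 1.778
te_Task 8 = (2 + 4·5 + 8)/6 = 30/6 = 5; σ²_Task 8 = ((8−2)/6)² = 1.000
te_Task 9 = (2 + 4·5 + 8)/6 = 30/6 = 5; σ²_Task 9 = ((8−2)/6)² = 1.000
te_Task 10 = (4 + 4·6 + 8)/6 = 36/6 = 6; σ²_Task 10 = ((8−4)/6)² = 0.444

Forward pass:
ES_Task 1 = 0; EF_Task 1 = 12
ES_Task 2 = 0; EF_Task 2 = 5
ES_Task 3 = 0; EF_Task 3 = 5
ES_Task 4 = 0; EF_Task 4 = 16
ES_Task 5 = 0; EF_Task 5 = 2
ES_Task 6 = 2; EF_Task 6 = 2+5 = 7
ES_Task 7 = max(EF_Task 1=12, EF_Task 3=5) = 12; EF_Task 7 = 12+11 = 23
ES_Task 8 = 12; EF_Task 8 = 12+5 = 17
ES_Task 9 = 23; EF_Task 9 = 23+5 = 28
ES_Task 10 = max(EF_Task 2=5, EF_Task 4=16, EF_Task 6=7, EF_Task 8=17, EF_Task 9=28) = 28; EF_Task 10 = 28+6 = 34
Expected project duration μ = 34 weeks. Critical path: Task 1 → Task 7 → Task 9 → Task 10.

Variance along critical path = 1.778 + 1.778 + 1.000 + 0.444 = 5.000; σ = √5.000 = 2.236 weeks.
Z = (38 − 34) / 2.236 = 1.789
P(T ≤ 38) = Φ(1.789) ≈ 0.963

0.963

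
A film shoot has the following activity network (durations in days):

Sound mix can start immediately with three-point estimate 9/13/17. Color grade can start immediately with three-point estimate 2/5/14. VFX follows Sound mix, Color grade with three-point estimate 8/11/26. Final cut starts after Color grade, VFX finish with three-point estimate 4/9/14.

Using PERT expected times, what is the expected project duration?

35 days

te_Sound mix = (9 + 4·13 + 17)/6 = 78/6 = 13
te_Color grade = (2 + 4·5 + 14)/6 = 36/6 = 6
te_VFX = (8 + 4·11 + 26)/6 = 78/6 = 13
te_Final cut = (4 + 4·9 + 14)/6 = 54/6 = 9

Forward pass:
ES_Sound mix = 0; EF_Sound mix = 13
ES_Color grade = 0; EF_Color grade = 6
ES_VFX = max(EF_Sound mix=13, EF_Color grade=6) = 13; EF_VFX = 13+13 = 26
ES_Final cut = max(EF_Color grade=6, EF_VFX=26) = 26; EF_Final cut = 26+9 = 35
Expected project duration μ = 35 days. Critical path: Sound mix → VFX → Final cut.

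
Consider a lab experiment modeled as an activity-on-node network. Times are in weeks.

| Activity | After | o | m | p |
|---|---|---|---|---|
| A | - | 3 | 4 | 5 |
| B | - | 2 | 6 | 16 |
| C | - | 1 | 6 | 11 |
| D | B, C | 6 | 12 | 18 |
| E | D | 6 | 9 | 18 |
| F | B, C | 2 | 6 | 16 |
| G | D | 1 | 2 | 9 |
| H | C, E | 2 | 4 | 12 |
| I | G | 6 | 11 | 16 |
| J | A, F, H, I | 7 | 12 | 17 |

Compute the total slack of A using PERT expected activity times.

30 weeks

te_A = (3 + 4·4 + 5)/6 = 24/6 = 4
te_B = (2 + 4·6 + 16)/6 = 42/6 = 7
te_C = (1 + 4·6 + 11)/6 = 36/6 = 6
te_D = (6 + 4·12 + 18)/6 = 72/6 = 12
te_E = (6 + 4·9 + 18)/6 = 60/6 = 10
te_F = (2 + 4·6 + 16)/6 = 42/6 = 7
te_G = (1 + 4·2 + 9)/6 = 18/6 = 3
te_H = (2 + 4·4 + 12)/6 = 30/6 = 5
te_I = (6 + 4·11 + 16)/6 = 66/6 = 11
te_J = (7 + 4·12 + 17)/6 = 72/6 = 12

Forward pass:
ES_A = 0; EF_A = 4
ES_B = 0; EF_B = 7
ES_C = 0; EF_C = 6
ES_D = max(EF_B=7, EF_C=6) = 7; EF_D = 7+12 = 19
ES_E = 19; EF_E = 19+10 = 29
ES_F = max(EF_B=7, EF_C=6) = 7; EF_F = 7+7 = 14
ES_G = 19; EF_G = 19+3 = 22
ES_H = max(EF_C=6, EF_E=29) = 29; EF_H = 29+5 = 34
ES_I = 22; EF_I = 22+11 = 33
ES_J = max(EF_A=4, EF_F=14, EF_H=34, EF_I=33) = 34; EF_J = 34+12 = 46
Expected project duration μ = 46 weeks. Critical path: B → D → E → H → J.

Backward pass:
LF_J = 46; LS_J = 46−12 = 34
LF_I = LS_J = 34; LS_I = 34−11 = 23
LF_H = LS_J = 34; LS_H = 34−5 = 29
LF_G = LS_I = 23; LS_G = 23−3 = 20
LF_F = LS_J = 34; LS_F = 34−7 = 27
LF_E = LS_H = 29; LS_E = 29−10 = 19
LF_D = min(LS_E=19, LS_G=20) = 19; LS_D = 19−12 = 7
LF_C = min(LS_D=7, LS_F=27, LS_H=29) = 7; LS_C = 7−6 = 1
LF_B = min(LS_D=7, LS_F=27) = 7; LS_B = 7−7 = 0
LF_A = LS_J = 34; LS_A = 34−4 = 30
Slack_A = LS_A − ES_A = 30 − 0 = 30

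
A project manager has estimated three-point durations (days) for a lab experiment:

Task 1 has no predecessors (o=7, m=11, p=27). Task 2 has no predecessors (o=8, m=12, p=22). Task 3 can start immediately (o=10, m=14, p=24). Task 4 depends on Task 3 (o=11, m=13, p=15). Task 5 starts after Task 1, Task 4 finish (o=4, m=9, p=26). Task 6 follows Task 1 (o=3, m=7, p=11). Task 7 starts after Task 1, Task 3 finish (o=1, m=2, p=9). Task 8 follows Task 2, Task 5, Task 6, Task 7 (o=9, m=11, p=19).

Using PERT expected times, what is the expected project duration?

51 days

te_Task 1 = (7 + 4·11 + 27)/6 = 78/6 = 13
te_Task 2 = (8 + 4·12 + 22)/6 = 78/6 = 13
te_Task 3 = (10 + 4·14 + 24)/6 = 90/6 = 15
te_Task 4 = (11 + 4·13 + 15)/6 = 78/6 = 13
te_Task 5 = (4 + 4·9 + 26)/6 = 66/6 = 11
te_Task 6 = (3 + 4·7 + 11)/6 = 42/6 = 7
te_Task 7 = (1 + 4·2 + 9)/6 = 18/6 = 3
te_Task 8 = (9 + 4·11 + 19)/6 = 72/6 = 12

Forward pass:
ES_Task 1 = 0; EF_Task 1 = 13
ES_Task 2 = 0; EF_Task 2 = 13
ES_Task 3 = 0; EF_Task 3 = 15
ES_Task 4 = 15; EF_Task 4 = 15+13 = 28
ES_Task 5 = max(EF_Task 1=13, EF_Task 4=28) = 28; EF_Task 5 = 28+11 = 39
ES_Task 6 = 13; EF_Task 6 = 13+7 = 20
ES_Task 7 = max(EF_Task 1=13, EF_Task 3=15) = 15; EF_Task 7 = 15+3 = 18
ES_Task 8 = max(EF_Task 2=13, EF_Task 5=39, EF_Task 6=20, EF_Task 7=18) = 39; EF_Task 8 = 39+12 = 51
Expected project duration μ = 51 days. Critical path: Task 3 → Task 4 → Task 5 → Task 8.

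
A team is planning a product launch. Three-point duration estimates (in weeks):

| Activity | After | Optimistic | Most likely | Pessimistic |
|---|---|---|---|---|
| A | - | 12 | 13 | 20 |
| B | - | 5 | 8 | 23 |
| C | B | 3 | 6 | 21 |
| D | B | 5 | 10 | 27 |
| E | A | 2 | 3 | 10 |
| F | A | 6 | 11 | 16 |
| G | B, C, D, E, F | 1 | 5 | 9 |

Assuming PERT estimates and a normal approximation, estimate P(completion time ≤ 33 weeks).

0.883

te_A = (12 + 4·13 + 20)/6 = 84/6 = 14; σ²_A = ((20−12)/6)² = 1.778
te_B = (5 + 4·8 + 23)/6 = 60/6 = 10; σ²_B = ((23−5)/6)² = 9.000
te_C = (3 + 4·6 + 21)/6 = 48/6 = 8; σ²_C = ((21−3)/6)² = 9.000
te_D = (5 + 4·10 + 27)/6 = 72/6 = 12; σ²_D = ((27−5)/6)² = 13.444
te_E = (2 + 4·3 + 10)/6 = 24/6 = 4; σ²_E = ((10−2)/6)² = 1.778
te_F = (6 + 4·11 + 16)/6 = 66/6 = 11; σ²_F = ((16−6)/6)² = 2.778
te_G = (1 + 4·5 + 9)/6 = 30/6 = 5; σ²_G = ((9−1)/6)² = 1.778

Forward pass:
ES_A = 0; EF_A = 14
ES_B = 0; EF_B = 10
ES_C = 10; EF_C = 10+8 = 18
ES_D = 10; EF_D = 10+12 = 22
ES_E = 14; EF_E = 14+4 = 18
ES_F = 14; EF_F = 14+11 = 25
ES_G = max(EF_B=10, EF_C=18, EF_D=22, EF_E=18, EF_F=25) = 25; EF_G = 25+5 = 30
Expected project duration μ = 30 weeks. Critical path: A → F → G.

Variance along critical path = 1.778 + 2.778 + 1.778 = 6.333; σ = √6.333 = 2.517 weeks.
Z = (33 − 30) / 2.517 = 1.192
P(T ≤ 33) = Φ(1.192) ≈ 0.883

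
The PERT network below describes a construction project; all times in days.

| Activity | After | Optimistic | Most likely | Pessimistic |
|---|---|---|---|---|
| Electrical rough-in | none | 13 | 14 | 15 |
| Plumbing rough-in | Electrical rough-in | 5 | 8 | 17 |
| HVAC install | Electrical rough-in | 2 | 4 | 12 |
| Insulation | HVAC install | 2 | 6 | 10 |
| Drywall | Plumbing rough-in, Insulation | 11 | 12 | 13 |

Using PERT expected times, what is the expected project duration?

te_Electrical rough-in = (13 + 4·14 + 15)/6 = 84/6 = 14
te_Plumbing rough-in = (5 + 4·8 + 17)/6 = 54/6 = 9
te_HVAC install = (2 + 4·4 + 12)/6 = 30/6 = 5
te_Insulation = (2 + 4·6 + 10)/6 = 36/6 = 6
te_Drywall = (11 + 4·12 + 13)/6 = 72/6 = 12

Forward pass:
ES_Electrical rough-in = 0; EF_Electrical rough-in = 14
ES_Plumbing rough-in = 14; EF_Plumbing rough-in = 14+9 = 23
ES_HVAC install = 14; EF_HVAC install = 14+5 = 19
ES_Insulation = 19; EF_Insulation = 19+6 = 25
ES_Drywall = max(EF_Plumbing rough-in=23, EF_Insulation=25) = 25; EF_Drywall = 25+12 = 37
Expected project duration μ = 37 days. Critical path: Electrical rough-in → HVAC install → Insulation → Drywall.

37 days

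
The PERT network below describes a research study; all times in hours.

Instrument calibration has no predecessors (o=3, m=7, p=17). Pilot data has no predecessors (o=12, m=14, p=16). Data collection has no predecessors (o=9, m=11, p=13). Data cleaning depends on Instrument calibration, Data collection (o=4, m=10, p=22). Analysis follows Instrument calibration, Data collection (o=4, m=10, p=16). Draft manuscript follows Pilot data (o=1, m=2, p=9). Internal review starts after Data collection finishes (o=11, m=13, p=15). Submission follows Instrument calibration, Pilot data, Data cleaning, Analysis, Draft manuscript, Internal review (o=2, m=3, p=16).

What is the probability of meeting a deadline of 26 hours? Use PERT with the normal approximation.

te_Instrument calibration = (3 + 4·7 + 17)/6 = 48/6 = 8; σ²_Instrument calibration = ((17−3)/6)² = 5.444
te_Pilot data = (12 + 4·14 + 16)/6 = 84/6 = 14; σ²_Pilot data = ((16−12)/6)² = 0.444
te_Data collection = (9 + 4·11 + 13)/6 = 66/6 = 11; σ²_Data collection = ((13−9)/6)² = 0.444
te_Data cleaning = (4 + 4·10 + 22)/6 = 66/6 = 11; σ²_Data cleaning = ((22−4)/6)² = 9.000
te_Analysis = (4 + 4·10 + 16)/6 = 60/6 = 10; σ²_Analysis = ((16−4)/6)² = 4.000
te_Draft manuscript = (1 + 4·2 + 9)/6 = 18/6 = 3; σ²_Draft manuscript = ((9−1)/6)² = 1.778
te_Internal review = (11 + 4·13 + 15)/6 = 78/6 = 13; σ²_Internal review = ((15−11)/6)² = 0.444
te_Submission = (2 + 4·3 + 16)/6 = 30/6 = 5; σ²_Submission = ((16−2)/6)² = 5.444

Forward pass:
ES_Instrument calibration = 0; EF_Instrument calibration = 8
ES_Pilot data = 0; EF_Pilot data = 14
ES_Data collection = 0; EF_Data collection = 11
ES_Data cleaning = max(EF_Instrument calibration=8, EF_Data collection=11) = 11; EF_Data cleaning = 11+11 = 22
ES_Analysis = max(EF_Instrument calibration=8, EF_Data collection=11) = 11; EF_Analysis = 11+10 = 21
ES_Draft manuscript = 14; EF_Draft manuscript = 14+3 = 17
ES_Internal review = 11; EF_Internal review = 11+13 = 24
ES_Submission = max(EF_Instrument calibration=8, EF_Pilot data=14, EF_Data cleaning=22, EF_Analysis=21, EF_Draft manuscript=17, EF_Internal review=24) = 24; EF_Submission = 24+5 = 29
Expected project duration μ = 29 hours. Critical path: Data collection → Internal review → Submission.

Variance along critical path = 0.444 + 0.444 + 5.444 = 6.333; σ = √6.333 = 2.517 hours.
Z = (26 − 29) / 2.517 = -1.192
P(T ≤ 26) = Φ(-1.192) ≈ 0.117

0.117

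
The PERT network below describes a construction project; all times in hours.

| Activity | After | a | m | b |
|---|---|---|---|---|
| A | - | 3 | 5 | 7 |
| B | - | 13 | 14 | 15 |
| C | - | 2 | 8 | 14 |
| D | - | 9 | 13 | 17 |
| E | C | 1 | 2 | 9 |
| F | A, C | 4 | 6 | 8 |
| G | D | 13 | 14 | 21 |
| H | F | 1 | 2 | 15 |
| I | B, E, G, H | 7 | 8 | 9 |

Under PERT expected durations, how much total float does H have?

te_A = (3 + 4·5 + 7)/6 = 30/6 = 5
te_B = (13 + 4·14 + 15)/6 = 84/6 = 14
te_C = (2 + 4·8 + 14)/6 = 48/6 = 8
te_D = (9 + 4·13 + 17)/6 = 78/6 = 13
te_E = (1 + 4·2 + 9)/6 = 18/6 = 3
te_F = (4 + 4·6 + 8)/6 = 36/6 = 6
te_G = (13 + 4·14 + 21)/6 = 90/6 = 15
te_H = (1 + 4·2 + 15)/6 = 24/6 = 4
te_I = (7 + 4·8 + 9)/6 = 48/6 = 8

Forward pass:
ES_A = 0; EF_A = 5
ES_B = 0; EF_B = 14
ES_C = 0; EF_C = 8
ES_D = 0; EF_D = 13
ES_E = 8; EF_E = 8+3 = 11
ES_F = max(EF_A=5, EF_C=8) = 8; EF_F = 8+6 = 14
ES_G = 13; EF_G = 13+15 = 28
ES_H = 14; EF_H = 14+4 = 18
ES_I = max(EF_B=14, EF_E=11, EF_G=28, EF_H=18) = 28; EF_I = 28+8 = 36
Expected project duration μ = 36 hours. Critical path: D → G → I.

Backward pass:
LF_I = 36; LS_I = 36−8 = 28
LF_H = LS_I = 28; LS_H = 28−4 = 24
LF_G = LS_I = 28; LS_G = 28−15 = 13
LF_F = LS_H = 24; LS_F = 24−6 = 18
LF_E = LS_I = 28; LS_E = 28−3 = 25
LF_D = LS_G = 13; LS_D = 13−13 = 0
LF_C = min(LS_E=25, LS_F=18) = 18; LS_C = 18−8 = 10
LF_B = LS_I = 28; LS_B = 28−14 = 14
LF_A = LS_F = 18; LS_A = 18−5 = 13
Slack_H = LS_H − ES_H = 24 − 14 = 10

10 hours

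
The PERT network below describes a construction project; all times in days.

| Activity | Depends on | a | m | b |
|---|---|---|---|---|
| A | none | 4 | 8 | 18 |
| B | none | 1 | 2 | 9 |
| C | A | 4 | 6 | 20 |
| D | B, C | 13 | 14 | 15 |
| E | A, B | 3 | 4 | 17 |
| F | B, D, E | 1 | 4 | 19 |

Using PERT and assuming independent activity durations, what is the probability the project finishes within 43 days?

0.901

te_A = (4 + 4·8 + 18)/6 = 54/6 = 9; σ²_A = ((18−4)/6)² = 5.444
te_B = (1 + 4·2 + 9)/6 = 18/6 = 3; σ²_B = ((9−1)/6)² = 1.778
te_C = (4 + 4·6 + 20)/6 = 48/6 = 8; σ²_C = ((20−4)/6)² = 7.111
te_D = (13 + 4·14 + 15)/6 = 84/6 = 14; σ²_D = ((15−13)/6)² = 0.111
te_E = (3 + 4·4 + 17)/6 = 36/6 = 6; σ²_E = ((17−3)/6)² = 5.444
te_F = (1 + 4·4 + 19)/6 = 36/6 = 6; σ²_F = ((19−1)/6)² = 9.000

Forward pass:
ES_A = 0; EF_A = 9
ES_B = 0; EF_B = 3
ES_C = 9; EF_C = 9+8 = 17
ES_D = max(EF_B=3, EF_C=17) = 17; EF_D = 17+14 = 31
ES_E = max(EF_A=9, EF_B=3) = 9; EF_E = 9+6 = 15
ES_F = max(EF_B=3, EF_D=31, EF_E=15) = 31; EF_F = 31+6 = 37
Expected project duration μ = 37 days. Critical path: A → C → D → F.

Variance along critical path = 5.444 + 7.111 + 0.111 + 9.000 = 21.667; σ = √21.667 = 4.655 days.
Z = (43 − 37) / 4.655 = 1.289
P(T ≤ 43) = Φ(1.289) ≈ 0.901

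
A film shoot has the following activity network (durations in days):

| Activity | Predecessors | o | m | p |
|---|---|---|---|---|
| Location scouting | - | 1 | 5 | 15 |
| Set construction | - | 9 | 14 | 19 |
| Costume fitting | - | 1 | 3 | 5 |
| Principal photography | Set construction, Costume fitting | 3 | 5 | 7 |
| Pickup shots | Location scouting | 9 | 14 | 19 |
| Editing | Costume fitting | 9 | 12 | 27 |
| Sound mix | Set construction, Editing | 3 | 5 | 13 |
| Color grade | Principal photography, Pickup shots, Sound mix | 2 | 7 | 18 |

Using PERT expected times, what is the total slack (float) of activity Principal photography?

4 days

te_Location scouting = (1 + 4·5 + 15)/6 = 36/6 = 6
te_Set construction = (9 + 4·14 + 19)/6 = 84/6 = 14
te_Costume fitting = (1 + 4·3 + 5)/6 = 18/6 = 3
te_Principal photography = (3 + 4·5 + 7)/6 = 30/6 = 5
te_Pickup shots = (9 + 4·14 + 19)/6 = 84/6 = 14
te_Editing = (9 + 4·12 + 27)/6 = 84/6 = 14
te_Sound mix = (3 + 4·5 + 13)/6 = 36/6 = 6
te_Color grade = (2 + 4·7 + 18)/6 = 48/6 = 8

Forward pass:
ES_Location scouting = 0; EF_Location scouting = 6
ES_Set construction = 0; EF_Set construction = 14
ES_Costume fitting = 0; EF_Costume fitting = 3
ES_Principal photography = max(EF_Set construction=14, EF_Costume fitting=3) = 14; EF_Principal photography = 14+5 = 19
ES_Pickup shots = 6; EF_Pickup shots = 6+14 = 20
ES_Editing = 3; EF_Editing = 3+14 = 17
ES_Sound mix = max(EF_Set construction=14, EF_Editing=17) = 17; EF_Sound mix = 17+6 = 23
ES_Color grade = max(EF_Principal photography=19, EF_Pickup shots=20, EF_Sound mix=23) = 23; EF_Color grade = 23+8 = 31
Expected project duration μ = 31 days. Critical path: Costume fitting → Editing → Sound mix → Color grade.

Backward pass:
LF_Color grade = 31; LS_Color grade = 31−8 = 23
LF_Sound mix = LS_Color grade = 23; LS_Sound mix = 23−6 = 17
LF_Editing = LS_Sound mix = 17; LS_Editing = 17−14 = 3
LF_Pickup shots = LS_Color grade = 23; LS_Pickup shots = 23−14 = 9
LF_Principal photography = LS_Color grade = 23; LS_Principal photography = 23−5 = 18
LF_Costume fitting = min(LS_Principal photography=18, LS_Editing=3) = 3; LS_Costume fitting = 3−3 = 0
LF_Set construction = min(LS_Principal photography=18, LS_Sound mix=17) = 17; LS_Set construction = 17−14 = 3
LF_Location scouting = LS_Pickup shots = 9; LS_Location scouting = 9−6 = 3
Slack_Principal photography = LS_Principal photography − ES_Principal photography = 18 − 14 = 4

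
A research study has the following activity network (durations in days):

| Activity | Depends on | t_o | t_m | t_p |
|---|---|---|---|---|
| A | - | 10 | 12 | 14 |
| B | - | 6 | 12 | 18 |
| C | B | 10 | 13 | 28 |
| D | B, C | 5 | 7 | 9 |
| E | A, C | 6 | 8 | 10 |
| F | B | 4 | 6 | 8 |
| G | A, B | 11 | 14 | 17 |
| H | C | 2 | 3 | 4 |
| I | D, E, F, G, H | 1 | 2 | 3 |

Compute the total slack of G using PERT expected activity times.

te_A = (10 + 4·12 + 14)/6 = 72/6 = 12
te_B = (6 + 4·12 + 18)/6 = 72/6 = 12
te_C = (10 + 4·13 + 28)/6 = 90/6 = 15
te_D = (5 + 4·7 + 9)/6 = 42/6 = 7
te_E = (6 + 4·8 + 10)/6 = 48/6 = 8
te_F = (4 + 4·6 + 8)/6 = 36/6 = 6
te_G = (11 + 4·14 + 17)/6 = 84/6 = 14
te_H = (2 + 4·3 + 4)/6 = 18/6 = 3
te_I = (1 + 4·2 + 3)/6 = 12/6 = 2

Forward pass:
ES_A = 0; EF_A = 12
ES_B = 0; EF_B = 12
ES_C = 12; EF_C = 12+15 = 27
ES_D = max(EF_B=12, EF_C=27) = 27; EF_D = 27+7 = 34
ES_E = max(EF_A=12, EF_C=27) = 27; EF_E = 27+8 = 35
ES_F = 12; EF_F = 12+6 = 18
ES_G = max(EF_A=12, EF_B=12) = 12; EF_G = 12+14 = 26
ES_H = 27; EF_H = 27+3 = 30
ES_I = max(EF_D=34, EF_E=35, EF_F=18, EF_G=26, EF_H=30) = 35; EF_I = 35+2 = 37
Expected project duration μ = 37 days. Critical path: B → C → E → I.

Backward pass:
LF_I = 37; LS_I = 37−2 = 35
LF_H = LS_I = 35; LS_H = 35−3 = 32
LF_G = LS_I = 35; LS_G = 35−14 = 21
LF_F = LS_I = 35; LS_F = 35−6 = 29
LF_E = LS_I = 35; LS_E = 35−8 = 27
LF_D = LS_I = 35; LS_D = 35−7 = 28
LF_C = min(LS_D=28, LS_E=27, LS_H=32) = 27; LS_C = 27−15 = 12
LF_B = min(LS_C=12, LS_D=28, LS_F=29, LS_G=21) = 12; LS_B = 12−12 = 0
LF_A = min(LS_E=27, LS_G=21) = 21; LS_A = 21−12 = 9
Slack_G = LS_G − ES_G = 21 − 12 = 9

9 days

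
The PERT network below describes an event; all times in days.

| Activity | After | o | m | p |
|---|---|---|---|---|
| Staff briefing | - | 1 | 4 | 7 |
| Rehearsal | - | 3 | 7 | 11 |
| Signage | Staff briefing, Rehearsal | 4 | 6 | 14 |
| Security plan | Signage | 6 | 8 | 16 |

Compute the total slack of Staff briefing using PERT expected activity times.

te_Staff briefing = (1 + 4·4 + 7)/6 = 24/6 = 4
te_Rehearsal = (3 + 4·7 + 11)/6 = 42/6 = 7
te_Signage = (4 + 4·6 + 14)/6 = 42/6 = 7
te_Security plan = (6 + 4·8 + 16)/6 = 54/6 = 9

Forward pass:
ES_Staff briefing = 0; EF_Staff briefing = 4
ES_Rehearsal = 0; EF_Rehearsal = 7
ES_Signage = max(EF_Staff briefing=4, EF_Rehearsal=7) = 7; EF_Signage = 7+7 = 14
ES_Security plan = 14; EF_Security plan = 14+9 = 23
Expected project duration μ = 23 days. Critical path: Rehearsal → Signage → Security plan.

Backward pass:
LF_Security plan = 23; LS_Security plan = 23−9 = 14
LF_Signage = LS_Security plan = 14; LS_Signage = 14−7 = 7
LF_Rehearsal = LS_Signage = 7; LS_Rehearsal = 7−7 = 0
LF_Staff briefing = LS_Signage = 7; LS_Staff briefing = 7−4 = 3
Slack_Staff briefing = LS_Staff briefing − ES_Staff briefing = 3 − 0 = 3

3 days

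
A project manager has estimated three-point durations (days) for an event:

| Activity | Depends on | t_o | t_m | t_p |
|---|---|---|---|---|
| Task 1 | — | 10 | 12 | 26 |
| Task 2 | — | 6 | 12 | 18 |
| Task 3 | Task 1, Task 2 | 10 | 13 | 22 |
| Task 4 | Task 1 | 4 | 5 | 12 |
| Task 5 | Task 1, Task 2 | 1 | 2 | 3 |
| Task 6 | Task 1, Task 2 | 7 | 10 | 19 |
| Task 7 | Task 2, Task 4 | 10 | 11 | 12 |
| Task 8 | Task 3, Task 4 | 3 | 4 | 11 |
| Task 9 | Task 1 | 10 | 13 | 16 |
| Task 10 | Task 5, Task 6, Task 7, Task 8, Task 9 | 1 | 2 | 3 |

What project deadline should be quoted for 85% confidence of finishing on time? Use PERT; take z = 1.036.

38.7 days

te_Task 1 = (10 + 4·12 + 26)/6 = 84/6 = 14; σ²_Task 1 = ((26−10)/6)² = 7.111
te_Task 2 = (6 + 4·12 + 18)/6 = 72/6 = 12; σ²_Task 2 = ((18−6)/6)² = 4.000
te_Task 3 = (10 + 4·13 + 22)/6 = 84/6 = 14; σ²_Task 3 = ((22−10)/6)² = 4.000
te_Task 4 = (4 + 4·5 + 12)/6 = 36/6 = 6; σ²_Task 4 = ((12−4)/6)² = 1.778
te_Task 5 = (1 + 4·2 + 3)/6 = 12/6 = 2; σ²_Task 5 = ((3−1)/6)² = 0.111
te_Task 6 = (7 + 4·10 + 19)/6 = 66/6 = 11; σ²_Task 6 = ((19−7)/6)² = 4.000
te_Task 7 = (10 + 4·11 + 12)/6 = 66/6 = 11; σ²_Task 7 = ((12−10)/6)² = 0.111
te_Task 8 = (3 + 4·4 + 11)/6 = 30/6 = 5; σ²_Task 8 = ((11−3)/6)² = 1.778
te_Task 9 = (10 + 4·13 + 16)/6 = 78/6 = 13; σ²_Task 9 = ((16−10)/6)² = 1.000
te_Task 10 = (1 + 4·2 + 3)/6 = 12/6 = 2; σ²_Task 10 = ((3−1)/6)² = 0.111

Forward pass:
ES_Task 1 = 0; EF_Task 1 = 14
ES_Task 2 = 0; EF_Task 2 = 12
ES_Task 3 = max(EF_Task 1=14, EF_Task 2=12) = 14; EF_Task 3 = 14+14 = 28
ES_Task 4 = 14; EF_Task 4 = 14+6 = 20
ES_Task 5 = max(EF_Task 1=14, EF_Task 2=12) = 14; EF_Task 5 = 14+2 = 16
ES_Task 6 = max(EF_Task 1=14, EF_Task 2=12) = 14; EF_Task 6 = 14+11 = 25
ES_Task 7 = max(EF_Task 2=12, EF_Task 4=20) = 20; EF_Task 7 = 20+11 = 31
ES_Task 8 = max(EF_Task 3=28, EF_Task 4=20) = 28; EF_Task 8 = 28+5 = 33
ES_Task 9 = 14; EF_Task 9 = 14+13 = 27
ES_Task 10 = max(EF_Task 5=16, EF_Task 6=25, EF_Task 7=31, EF_Task 8=33, EF_Task 9=27) = 33; EF_Task 10 = 33+2 = 35
Expected project duration μ = 35 days. Critical path: Task 1 → Task 3 → Task 8 → Task 10.

Variance along critical path = 7.111 + 4.000 + 1.778 + 0.111 = 13.000; σ = 3.606 days.
D = μ + z·σ = 35 + 1.036·3.606 = 38.7 days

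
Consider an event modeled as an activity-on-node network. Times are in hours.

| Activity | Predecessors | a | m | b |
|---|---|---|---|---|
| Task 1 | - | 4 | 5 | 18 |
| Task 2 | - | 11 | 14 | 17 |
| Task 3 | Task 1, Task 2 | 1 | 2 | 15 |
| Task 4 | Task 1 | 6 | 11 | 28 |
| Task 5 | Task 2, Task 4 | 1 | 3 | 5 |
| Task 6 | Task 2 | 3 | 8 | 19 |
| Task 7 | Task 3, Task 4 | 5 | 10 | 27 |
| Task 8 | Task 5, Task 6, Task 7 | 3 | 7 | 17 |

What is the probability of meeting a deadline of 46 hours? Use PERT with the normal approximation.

te_Task 1 = (4 + 4·5 + 18)/6 = 42/6 = 7; σ²_Task 1 = ((18−4)/6)² = 5.444
te_Task 2 = (11 + 4·14 + 17)/6 = 84/6 = 14; σ²_Task 2 = ((17−11)/6)² = 1.000
te_Task 3 = (1 + 4·2 + 15)/6 = 24/6 = 4; σ²_Task 3 = ((15−1)/6)² = 5.444
te_Task 4 = (6 + 4·11 + 28)/6 = 78/6 = 13; σ²_Task 4 = ((28−6)/6)² = 13.444
te_Task 5 = (1 + 4·3 + 5)/6 = 18/6 = 3; σ²_Task 5 = ((5−1)/6)² = 0.444
te_Task 6 = (3 + 4·8 + 19)/6 = 54/6 = 9; σ²_Task 6 = ((19−3)/6)² = 7.111
te_Task 7 = (5 + 4·10 + 27)/6 = 72/6 = 12; σ²_Task 7 = ((27−5)/6)² = 13.444
te_Task 8 = (3 + 4·7 + 17)/6 = 48/6 = 8; σ²_Task 8 = ((17−3)/6)² = 5.444

Forward pass:
ES_Task 1 = 0; EF_Task 1 = 7
ES_Task 2 = 0; EF_Task 2 = 14
ES_Task 3 = max(EF_Task 1=7, EF_Task 2=14) = 14; EF_Task 3 = 14+4 = 18
ES_Task 4 = 7; EF_Task 4 = 7+13 = 20
ES_Task 5 = max(EF_Task 2=14, EF_Task 4=20) = 20; EF_Task 5 = 20+3 = 23
ES_Task 6 = 14; EF_Task 6 = 14+9 = 23
ES_Task 7 = max(EF_Task 3=18, EF_Task 4=20) = 20; EF_Task 7 = 20+12 = 32
ES_Task 8 = max(EF_Task 5=23, EF_Task 6=23, EF_Task 7=32) = 32; EF_Task 8 = 32+8 = 40
Expected project duration μ = 40 hours. Critical path: Task 1 → Task 4 → Task 7 → Task 8.

Variance along critical path = 5.444 + 13.444 + 13.444 + 5.444 = 37.778; σ = √37.778 = 6.146 hours.
Z = (46 − 40) / 6.146 = 0.976
P(T ≤ 46) = Φ(0.976) ≈ 0.836

0.836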